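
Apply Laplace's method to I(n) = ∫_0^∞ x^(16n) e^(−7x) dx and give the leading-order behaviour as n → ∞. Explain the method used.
I(n) ~ (sqrt(2π·16n) / 7) · (16n/(7e))^(16n)

Write the integrand as exp(16n ln x − 7x) and set f(x) = 16n ln x − 7x. Then f'(x) = 16n/x − 7 = 0 at x* = 16n/7, and f''(x*) = −16n/x*^2 = −7^2/(16n). Laplace's method (interior maximum) gives
  I(n) ~ e^(f(x*)) · sqrt(2π / |f''(x*)|)
        = exp(16n ln(16n/7) − 16n) · sqrt(2π · 16n / 7^2)
        = (16n/7)^(16n) e^(−16n) · sqrt(2π·16n) / 7
        = (sqrt(2π·16n) / 7) · (16n/(7e))^(16n).
This matches Γ(16n+1)/7^(16n+1) with Stirling applied to Γ.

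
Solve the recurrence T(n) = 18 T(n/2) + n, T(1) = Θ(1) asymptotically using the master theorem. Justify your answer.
T(n) = Θ(n^(log_2 18))

Master theorem: compare f(n) = n to n^(log_2 18) where log_2 18 ≈ 4.170. Since 1 < log_2 18, we have f(n) = O(n^(log_2 18 − ε)) for some ε > 0 — Case 1. Hence T(n) = Θ(n^(log_2 18)).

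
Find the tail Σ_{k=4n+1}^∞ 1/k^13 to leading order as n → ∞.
Σ_{k>4n} 1/k^13 ~ 1/(12 · (4n)^12)

Compare to the integral: ∫_{4n}^∞ x^(−13) dx = [−x^(−12)/12]_{4n}^∞ = 1/((13−1)·(4n)^12). Euler-Maclaurin then gives
  Σ_{k>4n} 1/k^13 = ∫_{4n}^∞ dx/x^13 − 1/(2·(4n)^13) + O(1/(4n)^14).
(Equivalently this is ζ(13) − Σ_{k≤4n} 1/k^13.)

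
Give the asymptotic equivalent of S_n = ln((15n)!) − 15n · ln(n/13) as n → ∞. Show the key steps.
S_n ~ 15n · (ln 195 − 1) + O(ln n)

Stirling: ln((15n)!) = 15n ln(15n) − 15n + O(ln n).
  S_n = 15n ln(15n) − 15n − 15n ln(n/13) + O(ln n)
      = 15n ln(15n) − 15n ln n + 15n ln 13 − 15n + O(ln n)
      = 15n ln 15 + 15n ln 13 − 15n + O(ln n)
      = 15n (ln 195 − 1) + O(ln n).
Numerically ln(195) − 1 ≈ 4.2730.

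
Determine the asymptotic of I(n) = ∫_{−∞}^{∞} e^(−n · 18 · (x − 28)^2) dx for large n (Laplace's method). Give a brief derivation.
I(n) = sqrt(π/(18n))

Here φ(x) = 18 · (x − 28)^2 has its unique minimum at x* = 28 with φ(x*) = 0 and φ''(x*) = 36. Laplace's method gives
  I(n) ~ e^(−n φ(x*)) · sqrt(2π / (n · φ''(x*))) = sqrt(2π / (36n)) = sqrt(π/(18n)).
This is exact: substituting u = (x − 28)·sqrt(18n) gives I(n) = (1/sqrt(18n)) ∫_{−∞}^{∞} e^(−u^2) du = sqrt(π/(18n)).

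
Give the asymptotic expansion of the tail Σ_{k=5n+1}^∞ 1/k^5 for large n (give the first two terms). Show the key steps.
Σ_{k>5n} 1/k^5 = 1/(4 · (5n)^4) − 1/(2 · (5n)^5) + O(1/(5n)^6)

Compare to the integral: ∫_{5n}^∞ x^(−5) dx = [−x^(−4)/4]_{5n}^∞ = 1/((5−1)·(5n)^4). The Euler-Maclaurin correction adds −f(5n)/2 = −1/(2·(5n)^5). Euler-Maclaurin then gives
  Σ_{k>5n} 1/k^5 = ∫_{5n}^∞ dx/x^5 − 1/(2·(5n)^5) + O(1/(5n)^6).
(Equivalently this is ζ(5) − Σ_{k≤5n} 1/k^5.)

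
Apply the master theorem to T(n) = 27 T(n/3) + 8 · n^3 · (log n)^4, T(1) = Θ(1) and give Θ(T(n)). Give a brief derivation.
T(n) = Θ(n^3 · (log n)^5)

Here log_3 27 = 3 and f(n) = 8 · n^3 · (log n)^4 = Θ(n^(log_3 27) · (log n)^4). This is the extended Case 2 of the master theorem (f matches the critical exponent up to log factors), giving T(n) = Θ(n^(log_3 27) · (log n)^(4+1)) = Θ(n^3 · (log n)^5).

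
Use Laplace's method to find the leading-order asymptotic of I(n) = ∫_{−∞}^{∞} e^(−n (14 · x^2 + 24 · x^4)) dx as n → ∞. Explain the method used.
I(n) ~ sqrt(π/(14n))

φ(x) = 14 · x^2 + 24 · x^4 has its unique global minimum at x* = 0 (since φ'(x) = 28x + 96x^3 = 0 only at x = 0 for real x with both coefficients positive, and φ → ∞ as |x| → ∞). At x* = 0, φ(0) = 0 and φ''(0) = 28. Laplace's method then gives
  I(n) ~ sqrt(2π / (n · φ''(0))) · e^(−n φ(0)) = sqrt(2π / (28n)) = sqrt(π/(14n)).
The 24 · x^4 term contributes only at subleading order (an O(1/n) relative correction).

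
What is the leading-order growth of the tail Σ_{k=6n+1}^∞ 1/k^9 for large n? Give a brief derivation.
Σ_{k>6n} 1/k^9 ~ 1/(8 · (6n)^8)

Compare to the integral: ∫_{6n}^∞ x^(−9) dx = [−x^(−8)/8]_{6n}^∞ = 1/((9−1)·(6n)^8). Euler-Maclaurin then gives
  Σ_{k>6n} 1/k^9 = ∫_{6n}^∞ dx/x^9 − 1/(2·(6n)^9) + O(1/(6n)^10).
(Equivalently this is ζ(9) − Σ_{k≤6n} 1/k^9.)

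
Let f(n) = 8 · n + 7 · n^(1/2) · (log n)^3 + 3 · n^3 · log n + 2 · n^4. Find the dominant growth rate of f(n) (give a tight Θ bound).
f(n) ∈ Θ(n^4)

Compare the terms by growth order. For large n, n^a · (log n)^b dominates n^a' · (log n)^b' iff a > a', or (a = a' and b > b'). Ranking the 4 terms shows the dominant one is 2 · n^4. Hence f(n) ∈ Θ(n^4).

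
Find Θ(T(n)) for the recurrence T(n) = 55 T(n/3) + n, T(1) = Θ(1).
T(n) = Θ(n^(log_3 55))

Master theorem: compare f(n) = n to n^(log_3 55) where log_3 55 ≈ 3.648. Since 1 < log_3 55, we have f(n) = O(n^(log_3 55 − ε)) for some ε > 0 — Case 1. Hence T(n) = Θ(n^(log_3 55)).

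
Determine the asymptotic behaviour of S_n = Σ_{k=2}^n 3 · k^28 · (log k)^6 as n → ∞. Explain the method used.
S_n ~ 3 · n^29 · (log n)^6 / 29

By integral comparison, S_n = ∫_1^n 3 · x^28 · (log x)^6 dx + O(n^28 · (log n)^6). For the integral, the leading term of ∫_1^n x^28 (log x)^6 dx is n^29/29 · (log n)^6 (by repeated integration by parts; each step lowers the log-exponent and produces a relatively O(1/log n) correction). Hence S_n ~ 3 · n^29 · (log n)^6 / 29.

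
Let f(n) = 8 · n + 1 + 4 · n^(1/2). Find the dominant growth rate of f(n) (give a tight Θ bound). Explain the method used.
f(n) ∈ Θ(n)

Compare the terms by growth order. For large n, n^a · (log n)^b dominates n^a' · (log n)^b' iff a > a', or (a = a' and b > b'). Ranking the 3 terms shows the dominant one is 8 · n. Hence f(n) ∈ Θ(n).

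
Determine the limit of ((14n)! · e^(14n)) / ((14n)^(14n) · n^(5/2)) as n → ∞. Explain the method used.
lim = 0

Stirling: (14n)! ~ sqrt(2π·14n) · (14n/e)^(14n). Hence
  (14n)! · e^(14n) / (14n)^(14n) ~ sqrt(2π·14n).
Dividing by n^(5/2): sqrt(2π·14n) / n^(5/2) = sqrt(2π·14) · n^((1−5)/2), so the expression behaves like sqrt(2π·14) · n^((1−5)/2) → 0.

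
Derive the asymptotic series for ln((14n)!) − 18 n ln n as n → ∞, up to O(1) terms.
ln((14n)!) − 18 n ln n = −4 n ln n + 14(ln 14 − 1) n + (1/2) ln(2π·14n) + O(1/n)

Stirling: ln((14n)!) = 14n ln(14n) − 14n + (1/2) ln(2π·14n) + O(1/n).
Expand 14n ln(14n) = 14n (ln n + ln 14) = 14n ln n + 14n ln 14.
Subtract 18n ln n: leading term is (14 − 18) n ln n = −4 n ln n. The next term is 14n ln 14 − 14n = 14(ln 14 − 1) n. Then the (1/2) ln(2π·14n) correction.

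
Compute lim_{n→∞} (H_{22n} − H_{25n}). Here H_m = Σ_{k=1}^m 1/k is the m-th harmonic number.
lim = ln(22/25)

Euler-Maclaurin gives H_m = ln m + γ + 1/(2m) + O(1/m^2). The γ and O(1/m) terms cancel in the difference:
  H_{22n} − H_{25n} = ln(22n) − ln(25n) + O(1/n) = ln(22/25) + O(1/n).
Hence the limit is ln(22/25).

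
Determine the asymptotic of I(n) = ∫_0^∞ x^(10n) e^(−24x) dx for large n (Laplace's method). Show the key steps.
I(n) ~ (sqrt(2π·10n) / 24) · (10n/(24e))^(10n)

Write the integrand as exp(10n ln x − 24x) and set f(x) = 10n ln x − 24x. Then f'(x) = 10n/x − 24 = 0 at x* = 10n/24, and f''(x*) = −10n/x*^2 = −24^2/(10n). Laplace's method (interior maximum) gives
  I(n) ~ e^(f(x*)) · sqrt(2π / |f''(x*)|)
        = exp(10n ln(10n/24) − 10n) · sqrt(2π · 10n / 24^2)
        = (10n/24)^(10n) e^(−10n) · sqrt(2π·10n) / 24
        = (sqrt(2π·10n) / 24) · (10n/(24e))^(10n).
This matches Γ(10n+1)/24^(10n+1) with Stirling applied to Γ.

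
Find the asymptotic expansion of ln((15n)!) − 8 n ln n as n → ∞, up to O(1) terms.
ln((15n)!) − 8 n ln n = 7 n ln n + 15(ln 15 − 1) n + (1/2) ln(2π·15n) + O(1/n)

Stirling: ln((15n)!) = 15n ln(15n) − 15n + (1/2) ln(2π·15n) + O(1/n).
Expand 15n ln(15n) = 15n (ln n + ln 15) = 15n ln n + 15n ln 15.
Subtract 8n ln n: leading term is (15 − 8) n ln n = 7 n ln n. The next term is 15n ln 15 − 15n = 15(ln 15 − 1) n. Then the (1/2) ln(2π·15n) correction.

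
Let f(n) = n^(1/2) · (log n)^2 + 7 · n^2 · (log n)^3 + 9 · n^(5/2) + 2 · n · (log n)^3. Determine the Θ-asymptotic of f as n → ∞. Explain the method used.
f(n) ∈ Θ(n^(5/2))

Compare the terms by growth order. For large n, n^a · (log n)^b dominates n^a' · (log n)^b' iff a > a', or (a = a' and b > b'). Ranking the 4 terms shows the dominant one is 9 · n^(5/2). Hence f(n) ∈ Θ(n^(5/2)).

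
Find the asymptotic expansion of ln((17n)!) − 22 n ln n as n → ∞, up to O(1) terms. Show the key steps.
ln((17n)!) − 22 n ln n = −5 n ln n + 17(ln 17 − 1) n + (1/2) ln(2π·17n) + O(1/n)

Stirling: ln((17n)!) = 17n ln(17n) − 17n + (1/2) ln(2π·17n) + O(1/n).
Expand 17n ln(17n) = 17n (ln n + ln 17) = 17n ln n + 17n ln 17.
Subtract 22n ln n: leading term is (17 − 22) n ln n = −5 n ln n. The next term is 17n ln 17 − 17n = 17(ln 17 − 1) n. Then the (1/2) ln(2π·17n) correction.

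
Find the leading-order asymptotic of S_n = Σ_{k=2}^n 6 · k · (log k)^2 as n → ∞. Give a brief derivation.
S_n ~ 3 · n^2 · (log n)^2

By integral comparison, S_n = ∫_1^n 6 · x · (log x)^2 dx + O(n · (log n)^2). For the integral, the leading term of ∫_1^n x^1 (log x)^2 dx is n^2/2 · (log n)^2 (by repeated integration by parts; each step lowers the log-exponent and produces a relatively O(1/log n) correction). Hence S_n ~ 3 · n^2 · (log n)^2.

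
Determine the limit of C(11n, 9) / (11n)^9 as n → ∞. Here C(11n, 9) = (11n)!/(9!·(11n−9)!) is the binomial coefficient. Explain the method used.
lim = 1/9! = 1/362880

With N = 11n → ∞: C(N, 9) / N^9 = [N(N−1)…(N−8)] / (9! · N^9) = (1/9!) · 1 · (1 − 1/(11n)) · … · (1 − 8/(11n)). Each factor → 1 as N → ∞, so the limit is 1/9! = 1/362880.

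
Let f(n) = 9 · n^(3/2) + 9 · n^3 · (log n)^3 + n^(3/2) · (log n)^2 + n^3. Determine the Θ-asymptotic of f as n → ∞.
f(n) ∈ Θ(n^3 · (log n)^3)

Compare the terms by growth order. For large n, n^a · (log n)^b dominates n^a' · (log n)^b' iff a > a', or (a = a' and b > b'). Ranking the 4 terms shows the dominant one is 9 · n^3 · (log n)^3. Hence f(n) ∈ Θ(n^3 · (log n)^3).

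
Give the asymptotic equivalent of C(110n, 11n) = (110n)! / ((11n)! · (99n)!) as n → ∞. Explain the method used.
C(110n, 11n) ~ (10000000000/387420489)^(11n) · sqrt(5/(9π·11n))

Write N = 11n. Apply Stirling to each factorial:
  (10N)! ~ sqrt(2π·10N) · (10N/e)^(10N),
  N! ~ sqrt(2π N) · (N/e)^N,
  (9N)! ~ sqrt(2π·9N) · (9N/e)^(9N).
The exponential factors combine to (10N)^(10N) / (N^N · (9N)^(9N)) = 10^(10N)/9^(9N) = (10^10/9^9)^N = (10000000000/387420489)^N.
The square-root prefactors combine to sqrt(2π·10N) / (sqrt(2π N)·sqrt(2π·9N)) = sqrt(10 / (2π·9·N)) = sqrt(5/(9π·11n)).
Substituting N = 11n: C(110n, 11n) ~ (10000000000/387420489)^(11n) · sqrt(5/(9π·11n)).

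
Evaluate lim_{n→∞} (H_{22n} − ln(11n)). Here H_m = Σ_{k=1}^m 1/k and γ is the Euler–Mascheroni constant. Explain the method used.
lim = ln 2 + γ

By Euler-Maclaurin, H_m = ln m + γ + O(1/m). So
  H_{22n} − ln(11n) = ln(22n) + γ − ln(11n) + O(1/n)
                       = ln(22/11) + γ + O(1/n).
Hence the limit is ln(22/11) + γ (= ln 2).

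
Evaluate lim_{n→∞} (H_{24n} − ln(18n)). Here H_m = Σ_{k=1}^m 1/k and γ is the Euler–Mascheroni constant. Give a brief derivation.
lim = ln(4/3) + γ

By Euler-Maclaurin, H_m = ln m + γ + O(1/m). So
  H_{24n} − ln(18n) = ln(24n) + γ − ln(18n) + O(1/n)
                       = ln(24/18) + γ + O(1/n).
Hence the limit is ln(24/18) + γ (= ln(4/3)).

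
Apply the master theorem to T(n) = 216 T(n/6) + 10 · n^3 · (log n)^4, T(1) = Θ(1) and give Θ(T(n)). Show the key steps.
T(n) = Θ(n^3 · (log n)^5)

Here log_6 216 = 3 and f(n) = 10 · n^3 · (log n)^4 = Θ(n^(log_6 216) · (log n)^4). This is the extended Case 2 of the master theorem (f matches the critical exponent up to log factors), giving T(n) = Θ(n^(log_6 216) · (log n)^(4+1)) = Θ(n^3 · (log n)^5).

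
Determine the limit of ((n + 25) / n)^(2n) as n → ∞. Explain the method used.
lim = e^50

Rewrite as (1 + 25/n)^(2n). By the standard limit (1 + x/n)^n → e^x, we have (1 + 25/n)^n → e^25, and raising to the 2nd power gives e^50.
More precisely, ln[(1 + 25/n)^(2n)] = 2n · ln(1 + 25/n) = 2n · (25/n + O(1/n^2)) = 50 + O(1/n) → 50.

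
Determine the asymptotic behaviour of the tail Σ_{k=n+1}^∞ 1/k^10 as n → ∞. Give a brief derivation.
Σ_{k>n} 1/k^10 ~ 1/(9 · n^9)

Compare to the integral: ∫_{n}^∞ x^(−10) dx = [−x^(−9)/9]_{n}^∞ = 1/((10−1)·n^9). Euler-Maclaurin then gives
  Σ_{k>n} 1/k^10 = ∫_{n}^∞ dx/x^10 − 1/(2·n^10) + O(1/n^11).
(Equivalently this is ζ(10) − Σ_{k≤n} 1/k^10.)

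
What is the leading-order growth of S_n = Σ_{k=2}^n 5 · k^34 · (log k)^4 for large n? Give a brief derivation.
S_n ~ n^35 · (log n)^4 / 7

By integral comparison, S_n = ∫_1^n 5 · x^34 · (log x)^4 dx + O(n^34 · (log n)^4). For the integral, the leading term of ∫_1^n x^34 (log x)^4 dx is n^35/35 · (log n)^4 (by repeated integration by parts; each step lowers the log-exponent and produces a relatively O(1/log n) correction). Hence S_n ~ n^35 · (log n)^4 / 7.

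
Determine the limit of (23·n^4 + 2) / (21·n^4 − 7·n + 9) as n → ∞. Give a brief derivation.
lim = 23/21

For large n the leading n^4 terms dominate both numerator and denominator. Dividing top and bottom by n^4, every other term tends to 0, leaving 23/21.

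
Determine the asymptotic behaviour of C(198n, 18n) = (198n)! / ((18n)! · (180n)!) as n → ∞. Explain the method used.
C(198n, 18n) ~ (285311670611/10000000000)^(18n) · sqrt(11/(20π·18n))

Write N = 18n. Apply Stirling to each factorial:
  (11N)! ~ sqrt(2π·11N) · (11N/e)^(11N),
  N! ~ sqrt(2π N) · (N/e)^N,
  (10N)! ~ sqrt(2π·10N) · (10N/e)^(10N).
The exponential factors combine to (11N)^(11N) / (N^N · (10N)^(10N)) = 11^(11N)/10^(10N) = (11^11/10^10)^N = (285311670611/10000000000)^N.
The square-root prefactors combine to sqrt(2π·11N) / (sqrt(2π N)·sqrt(2π·10N)) = sqrt(11 / (2π·10·N)) = sqrt(11/(20π·18n)).
Substituting N = 18n: C(198n, 18n) ~ (285311670611/10000000000)^(18n) · sqrt(11/(20π·18n)).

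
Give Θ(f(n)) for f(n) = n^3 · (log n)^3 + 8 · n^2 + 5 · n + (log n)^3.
f(n) ∈ Θ(n^3 · (log n)^3)

Compare the terms by growth order. For large n, n^a · (log n)^b dominates n^a' · (log n)^b' iff a > a', or (a = a' and b > b'). Ranking the 4 terms shows the dominant one is n^3 · (log n)^3. Hence f(n) ∈ Θ(n^3 · (log n)^3).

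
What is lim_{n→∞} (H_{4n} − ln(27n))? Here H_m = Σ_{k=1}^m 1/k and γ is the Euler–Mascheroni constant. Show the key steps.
lim = ln(4/27) + γ

By Euler-Maclaurin, H_m = ln m + γ + O(1/m). So
  H_{4n} − ln(27n) = ln(4n) + γ − ln(27n) + O(1/n)
                       = ln(4/27) + γ + O(1/n).
Hence the limit is ln(4/27) + γ.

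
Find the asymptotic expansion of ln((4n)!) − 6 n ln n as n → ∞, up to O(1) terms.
ln((4n)!) − 6 n ln n = −2 n ln n + 4(ln 4 − 1) n + (1/2) ln(2π·4n) + O(1/n)

Stirling: ln((4n)!) = 4n ln(4n) − 4n + (1/2) ln(2π·4n) + O(1/n).
Expand 4n ln(4n) = 4n (ln n + ln 4) = 4n ln n + 4n ln 4.
Subtract 6n ln n: leading term is (4 − 6) n ln n = −2 n ln n. The next term is 4n ln 4 − 4n = 4(ln 4 − 1) n. Then the (1/2) ln(2π·4n) correction.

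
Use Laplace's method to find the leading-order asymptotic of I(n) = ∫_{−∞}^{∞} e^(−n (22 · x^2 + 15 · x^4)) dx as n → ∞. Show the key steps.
I(n) ~ sqrt(π/(22n))

φ(x) = 22 · x^2 + 15 · x^4 has its unique global minimum at x* = 0 (since φ'(x) = 44x + 60x^3 = 0 only at x = 0 for real x with both coefficients positive, and φ → ∞ as |x| → ∞). At x* = 0, φ(0) = 0 and φ''(0) = 44. Laplace's method then gives
  I(n) ~ sqrt(2π / (n · φ''(0))) · e^(−n φ(0)) = sqrt(2π / (44n)) = sqrt(π/(22n)).
The 15 · x^4 term contributes only at subleading order (an O(1/n) relative correction).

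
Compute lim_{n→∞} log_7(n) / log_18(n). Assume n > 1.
lim = ln(18) / ln(7) = log_7(18)

Change of base: log_7(n) = ln n / ln 7 and log_18(n) = ln n / ln 18. The ratio is (ln n / ln 7) · (ln 18 / ln n) = ln 18 / ln 7, a constant independent of n. So the limit is ln 18 / ln 7 = log_7(18).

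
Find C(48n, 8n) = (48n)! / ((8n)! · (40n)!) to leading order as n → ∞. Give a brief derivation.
C(48n, 8n) ~ (46656/3125)^(8n) · sqrt(3/(5π·8n))

Write N = 8n. Apply Stirling to each factorial:
  (6N)! ~ sqrt(2π·6N) · (6N/e)^(6N),
  N! ~ sqrt(2π N) · (N/e)^N,
  (5N)! ~ sqrt(2π·5N) · (5N/e)^(5N).
The exponential factors combine to (6N)^(6N) / (N^N · (5N)^(5N)) = 6^(6N)/5^(5N) = (6^6/5^5)^N = (46656/3125)^N.
The square-root prefactors combine to sqrt(2π·6N) / (sqrt(2π N)·sqrt(2π·5N)) = sqrt(6 / (2π·5·N)) = sqrt(3/(5π·8n)).
Substituting N = 8n: C(48n, 8n) ~ (46656/3125)^(8n) · sqrt(3/(5π·8n)).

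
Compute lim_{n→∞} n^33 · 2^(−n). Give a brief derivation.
lim = 0

Exponentials with base > 1 dominate every fixed polynomial: for any fixed c, n^c / 2^n → 0 as n → ∞ (e.g. by the ratio test, or by writing 2^n = e^(n ln 2) and noting e^(n ln 2) / n^c → ∞). Hence n^33 · 2^(−n) = n^33 / 2^n → 0.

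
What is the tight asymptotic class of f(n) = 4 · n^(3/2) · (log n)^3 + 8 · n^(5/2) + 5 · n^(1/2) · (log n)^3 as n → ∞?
f(n) ∈ Θ(n^(5/2))

Compare the terms by growth order. For large n, n^a · (log n)^b dominates n^a' · (log n)^b' iff a > a', or (a = a' and b > b'). Ranking the 3 terms shows the dominant one is 8 · n^(5/2). Hence f(n) ∈ Θ(n^(5/2)).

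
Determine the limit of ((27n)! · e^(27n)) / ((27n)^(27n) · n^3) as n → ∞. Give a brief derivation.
lim = 0

Stirling: (27n)! ~ sqrt(2π·27n) · (27n/e)^(27n). Hence
  (27n)! · e^(27n) / (27n)^(27n) ~ sqrt(2π·27n).
Dividing by n^3: sqrt(2π·27n) / n^3 = sqrt(2π·27) · n^((1−6)/2), so the expression behaves like sqrt(2π·27) · n^((1−6)/2) → 0.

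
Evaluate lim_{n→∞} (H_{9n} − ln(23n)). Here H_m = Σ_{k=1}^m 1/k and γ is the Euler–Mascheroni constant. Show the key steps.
lim = ln(9/23) + γ

By Euler-Maclaurin, H_m = ln m + γ + O(1/m). So
  H_{9n} − ln(23n) = ln(9n) + γ − ln(23n) + O(1/n)
                       = ln(9/23) + γ + O(1/n).
Hence the limit is ln(9/23) + γ.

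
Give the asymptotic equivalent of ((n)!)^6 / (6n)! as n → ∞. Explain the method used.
((n)!)^6/(6n)! ~ ((2π·n)^(5/2) / sqrt(6)) · 6^(−6·n)  →  0

Write N = n. Stirling: N! ~ sqrt(2π N)(N/e)^N and (6N)! ~ sqrt(2π·6N)·(6N/e)^(6N).
  (N!)^6/(6N)! ~ (2π N)^(6/2) (N/e)^(6N) / [sqrt(2π·6N) (6N/e)^(6N)]
     = (2π N)^(6/2) / sqrt(2π·6N) · (N/(6N))^(6N)
     = (2π N)^((6−1)/2) / sqrt(6) · 6^(−6N).
Since 6^6 > 1, the factor 6^(−6N) decays exponentially, so the ratio → 0. Substituting N = n gives the stated form.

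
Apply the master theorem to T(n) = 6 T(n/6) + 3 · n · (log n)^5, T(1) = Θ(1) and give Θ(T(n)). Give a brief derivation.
T(n) = Θ(n · (log n)^6)

Here log_6 6 = 1 and f(n) = 3 · n · (log n)^5 = Θ(n^(log_6 6) · (log n)^5). This is the extended Case 2 of the master theorem (f matches the critical exponent up to log factors), giving T(n) = Θ(n^(log_6 6) · (log n)^(5+1)) = Θ(n · (log n)^6).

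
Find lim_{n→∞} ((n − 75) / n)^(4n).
lim = e^(−300)

Rewrite as (1 − 75/n)^(4n). By the standard limit (1 + x/n)^n → e^x, we have (1 − 75/n)^n → e^(−75), and raising to the 4th power gives e^(−300).
More precisely, ln[(1 − 75/n)^(4n)] = 4n · ln(1 − 75/n) = 4n · (-75/n + O(1/n^2)) = -300 + O(1/n) → -300.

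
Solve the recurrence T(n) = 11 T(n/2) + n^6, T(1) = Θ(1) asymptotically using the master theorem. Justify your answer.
T(n) = Θ(n^6)

log_2 11 ≈ 3.459. f(n) = n^6 dominates n^(log_2 11) since 6 > 3.459, and the regularity condition a·f(n/b) = 11·(n/2)^6 = (11/64)·n^6 ≤ c·f(n) holds with c = 11/64 ≈ 0.172 < 1. So this is Case 3: T(n) = Θ(f(n)) = Θ(n^6).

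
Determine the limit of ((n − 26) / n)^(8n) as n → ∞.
lim = e^(−208)

Rewrite as (1 − 26/n)^(8n). By the standard limit (1 + x/n)^n → e^x, we have (1 − 26/n)^n → e^(−26), and raising to the 8th power gives e^(−208).
More precisely, ln[(1 − 26/n)^(8n)] = 8n · ln(1 − 26/n) = 8n · (-26/n + O(1/n^2)) = -208 + O(1/n) → -208.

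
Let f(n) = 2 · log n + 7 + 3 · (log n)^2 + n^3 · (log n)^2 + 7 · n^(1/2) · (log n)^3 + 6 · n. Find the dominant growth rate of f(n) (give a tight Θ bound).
f(n) ∈ Θ(n^3 · (log n)^2)

Compare the terms by growth order. For large n, n^a · (log n)^b dominates n^a' · (log n)^b' iff a > a', or (a = a' and b > b'). Ranking the 6 terms shows the dominant one is n^3 · (log n)^2. Hence f(n) ∈ Θ(n^3 · (log n)^2).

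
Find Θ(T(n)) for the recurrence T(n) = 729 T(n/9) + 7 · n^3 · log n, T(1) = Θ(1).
T(n) = Θ(n^3 · (log n)^2)

Here log_9 729 = 3 and f(n) = 7 · n^3 · log n = Θ(n^(log_9 729) · (log n)^1). This is the extended Case 2 of the master theorem (f matches the critical exponent up to log factors), giving T(n) = Θ(n^(log_9 729) · (log n)^(1+1)) = Θ(n^3 · (log n)^2).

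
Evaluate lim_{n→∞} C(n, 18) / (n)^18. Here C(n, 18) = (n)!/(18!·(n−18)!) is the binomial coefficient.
lim = 1/18! = 1/6402373705728000

With N = n → ∞: C(N, 18) / N^18 = [N(N−1)…(N−17)] / (18! · N^18) = (1/18!) · 1 · (1 − 1/n) · … · (1 − 17/n). Each factor → 1 as N → ∞, so the limit is 1/18! = 1/6402373705728000.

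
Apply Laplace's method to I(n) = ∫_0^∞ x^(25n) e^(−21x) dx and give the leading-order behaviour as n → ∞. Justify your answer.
I(n) ~ (sqrt(2π·25n) / 21) · (25n/(21e))^(25n)

Write the integrand as exp(25n ln x − 21x) and set f(x) = 25n ln x − 21x. Then f'(x) = 25n/x − 21 = 0 at x* = 25n/21, and f''(x*) = −25n/x*^2 = −21^2/(25n). Laplace's method (interior maximum) gives
  I(n) ~ e^(f(x*)) · sqrt(2π / |f''(x*)|)
        = exp(25n ln(25n/21) − 25n) · sqrt(2π · 25n / 21^2)
        = (25n/21)^(25n) e^(−25n) · sqrt(2π·25n) / 21
        = (sqrt(2π·25n) / 21) · (25n/(21e))^(25n).
This matches Γ(25n+1)/21^(25n+1) with Stirling applied to Γ.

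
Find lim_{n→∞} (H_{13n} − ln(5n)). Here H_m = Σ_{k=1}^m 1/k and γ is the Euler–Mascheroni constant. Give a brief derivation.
lim = ln(13/5) + γ

By Euler-Maclaurin, H_m = ln m + γ + O(1/m). So
  H_{13n} − ln(5n) = ln(13n) + γ − ln(5n) + O(1/n)
                       = ln(13/5) + γ + O(1/n).
Hence the limit is ln(13/5) + γ.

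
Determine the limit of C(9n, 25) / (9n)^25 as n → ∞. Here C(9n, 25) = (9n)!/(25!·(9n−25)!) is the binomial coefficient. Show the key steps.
lim = 1/25! = 1/15511210043330985984000000

With N = 9n → ∞: C(N, 25) / N^25 = [N(N−1)…(N−24)] / (25! · N^25) = (1/25!) · 1 · (1 − 1/(9n)) · … · (1 − 24/(9n)). Each factor → 1 as N → ∞, so the limit is 1/25! = 1/15511210043330985984000000.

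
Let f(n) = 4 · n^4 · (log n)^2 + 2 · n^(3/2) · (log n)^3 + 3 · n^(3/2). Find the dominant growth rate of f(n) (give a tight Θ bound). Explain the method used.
f(n) ∈ Θ(n^4 · (log n)^2)

Compare the terms by growth order. For large n, n^a · (log n)^b dominates n^a' · (log n)^b' iff a > a', or (a = a' and b > b'). Ranking the 3 terms shows the dominant one is 4 · n^4 · (log n)^2. Hence f(n) ∈ Θ(n^4 · (log n)^2).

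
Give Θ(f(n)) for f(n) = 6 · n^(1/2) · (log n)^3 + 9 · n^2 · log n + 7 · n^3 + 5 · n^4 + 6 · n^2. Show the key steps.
f(n) ∈ Θ(n^4)

Compare the terms by growth order. For large n, n^a · (log n)^b dominates n^a' · (log n)^b' iff a > a', or (a = a' and b > b'). Ranking the 5 terms shows the dominant one is 5 · n^4. Hence f(n) ∈ Θ(n^4).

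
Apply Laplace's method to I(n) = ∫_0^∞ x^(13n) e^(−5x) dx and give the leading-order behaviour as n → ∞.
I(n) ~ (sqrt(2π·13n) / 5) · (13n/(5e))^(13n)

Write the integrand as exp(13n ln x − 5x) and set f(x) = 13n ln x − 5x. Then f'(x) = 13n/x − 5 = 0 at x* = 13n/5, and f''(x*) = −13n/x*^2 = −5^2/(13n). Laplace's method (interior maximum) gives
  I(n) ~ e^(f(x*)) · sqrt(2π / |f''(x*)|)
        = exp(13n ln(13n/5) − 13n) · sqrt(2π · 13n / 5^2)
        = (13n/5)^(13n) e^(−13n) · sqrt(2π·13n) / 5
        = (sqrt(2π·13n) / 5) · (13n/(5e))^(13n).
This matches Γ(13n+1)/5^(13n+1) with Stirling applied to Γ.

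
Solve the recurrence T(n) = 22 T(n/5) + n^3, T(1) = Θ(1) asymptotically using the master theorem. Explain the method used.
T(n) = Θ(n^3)

log_5 22 ≈ 1.921. f(n) = n^3 dominates n^(log_5 22) since 3 > 1.921, and the regularity condition a·f(n/b) = 22·(n/5)^3 = (22/125)·n^3 ≤ c·f(n) holds with c = 22/125 ≈ 0.176 < 1. So this is Case 3: T(n) = Θ(f(n)) = Θ(n^3).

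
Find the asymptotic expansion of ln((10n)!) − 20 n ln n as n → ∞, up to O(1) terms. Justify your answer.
ln((10n)!) − 20 n ln n = −10 n ln n + 10(ln 10 − 1) n + (1/2) ln(2π·10n) + O(1/n)

Stirling: ln((10n)!) = 10n ln(10n) − 10n + (1/2) ln(2π·10n) + O(1/n).
Expand 10n ln(10n) = 10n (ln n + ln 10) = 10n ln n + 10n ln 10.
Subtract 20n ln n: leading term is (10 − 20) n ln n = −10 n ln n. The next term is 10n ln 10 − 10n = 10(ln 10 − 1) n. Then the (1/2) ln(2π·10n) correction.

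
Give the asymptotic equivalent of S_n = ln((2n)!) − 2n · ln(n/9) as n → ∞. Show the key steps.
S_n ~ 2n · (ln 18 − 1) + O(ln n)

Stirling: ln((2n)!) = 2n ln(2n) − 2n + O(ln n).
  S_n = 2n ln(2n) − 2n − 2n ln(n/9) + O(ln n)
      = 2n ln(2n) − 2n ln n + 2n ln 9 − 2n + O(ln n)
      = 2n ln 2 + 2n ln 9 − 2n + O(ln n)
      = 2n (ln 18 − 1) + O(ln n).
Numerically ln(18) − 1 ≈ 1.8904.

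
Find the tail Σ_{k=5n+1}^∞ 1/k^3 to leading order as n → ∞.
Σ_{k>5n} 1/k^3 ~ 1/(2 · (5n)^2)

Compare to the integral: ∫_{5n}^∞ x^(−3) dx = [−x^(−2)/2]_{5n}^∞ = 1/((3−1)·(5n)^2). Euler-Maclaurin then gives
  Σ_{k>5n} 1/k^3 = ∫_{5n}^∞ dx/x^3 − 1/(2·(5n)^3) + O(1/(5n)^4).
(Equivalently this is ζ(3) − Σ_{k≤5n} 1/k^3.)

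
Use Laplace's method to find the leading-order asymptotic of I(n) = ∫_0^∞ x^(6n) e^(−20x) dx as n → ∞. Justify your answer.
I(n) ~ (sqrt(2π·6n) / 20) · (6n/(20e))^(6n)

Write the integrand as exp(6n ln x − 20x) and set f(x) = 6n ln x − 20x. Then f'(x) = 6n/x − 20 = 0 at x* = 6n/20, and f''(x*) = −6n/x*^2 = −20^2/(6n). Laplace's method (interior maximum) gives
  I(n) ~ e^(f(x*)) · sqrt(2π / |f''(x*)|)
        = exp(6n ln(6n/20) − 6n) · sqrt(2π · 6n / 20^2)
        = (6n/20)^(6n) e^(−6n) · sqrt(2π·6n) / 20
        = (sqrt(2π·6n) / 20) · (6n/(20e))^(6n).
This matches Γ(6n+1)/20^(6n+1) with Stirling applied to Γ.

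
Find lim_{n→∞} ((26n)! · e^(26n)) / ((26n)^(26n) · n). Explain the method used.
lim = 0

Stirling: (26n)! ~ sqrt(2π·26n) · (26n/e)^(26n). Hence
  (26n)! · e^(26n) / (26n)^(26n) ~ sqrt(2π·26n).
Dividing by n: sqrt(2π·26n) / n = sqrt(2π·26) · n^((1−2)/2), so the expression behaves like sqrt(2π·26) · n^((1−2)/2) → 0.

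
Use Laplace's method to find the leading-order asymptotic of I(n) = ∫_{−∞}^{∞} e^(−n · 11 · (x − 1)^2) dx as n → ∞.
I(n) = sqrt(π/(11n))

Here φ(x) = 11 · (x − 1)^2 has its unique minimum at x* = 1 with φ(x*) = 0 and φ''(x*) = 22. Laplace's method gives
  I(n) ~ e^(−n φ(x*)) · sqrt(2π / (n · φ''(x*))) = sqrt(2π / (22n)) = sqrt(π/(11n)).
This is exact: substituting u = (x − 1)·sqrt(11n) gives I(n) = (1/sqrt(11n)) ∫_{−∞}^{∞} e^(−u^2) du = sqrt(π/(11n)).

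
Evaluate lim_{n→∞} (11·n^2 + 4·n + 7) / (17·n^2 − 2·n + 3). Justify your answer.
lim = 11/17

For large n the leading n^2 terms dominate both numerator and denominator. Dividing top and bottom by n^2, every other term tends to 0, leaving 11/17.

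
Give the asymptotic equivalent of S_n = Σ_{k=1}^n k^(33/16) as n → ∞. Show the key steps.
S_n ~ (16/49) · n^(49/16)

Integral comparison: Σ_{k=1}^n k^(33/16) = ∫_0^n x^(33/16) dx + O(n^(33/16)). The integral is n^(1 + 33/16) / (1 + 33/16) = n^((33+16)/16) / ((33+16)/16) = (16/49) · n^(49/16).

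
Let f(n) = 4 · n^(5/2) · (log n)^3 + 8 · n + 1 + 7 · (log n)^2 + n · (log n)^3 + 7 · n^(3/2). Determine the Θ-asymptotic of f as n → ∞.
f(n) ∈ Θ(n^(5/2) · (log n)^3)

Compare the terms by growth order. For large n, n^a · (log n)^b dominates n^a' · (log n)^b' iff a > a', or (a = a' and b > b'). Ranking the 6 terms shows the dominant one is 4 · n^(5/2) · (log n)^3. Hence f(n) ∈ Θ(n^(5/2) · (log n)^3).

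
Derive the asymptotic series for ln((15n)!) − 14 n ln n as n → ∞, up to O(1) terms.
ln((15n)!) − 14 n ln n = n ln n + 15(ln 15 − 1) n + (1/2) ln(2π·15n) + O(1/n)

Stirling: ln((15n)!) = 15n ln(15n) − 15n + (1/2) ln(2π·15n) + O(1/n).
Expand 15n ln(15n) = 15n (ln n + ln 15) = 15n ln n + 15n ln 15.
Subtract 14n ln n: leading term is (15 − 14) n ln n = n ln n. The next term is 15n ln 15 − 15n = 15(ln 15 − 1) n. Then the (1/2) ln(2π·15n) correction.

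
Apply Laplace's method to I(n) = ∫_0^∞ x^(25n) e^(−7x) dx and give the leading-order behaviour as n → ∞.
I(n) ~ (sqrt(2π·25n) / 7) · (25n/(7e))^(25n)

Write the integrand as exp(25n ln x − 7x) and set f(x) = 25n ln x − 7x. Then f'(x) = 25n/x − 7 = 0 at x* = 25n/7, and f''(x*) = −25n/x*^2 = −7^2/(25n). Laplace's method (interior maximum) gives
  I(n) ~ e^(f(x*)) · sqrt(2π / |f''(x*)|)
        = exp(25n ln(25n/7) − 25n) · sqrt(2π · 25n / 7^2)
        = (25n/7)^(25n) e^(−25n) · sqrt(2π·25n) / 7
        = (sqrt(2π·25n) / 7) · (25n/(7e))^(25n).
This matches Γ(25n+1)/7^(25n+1) with Stirling applied to Γ.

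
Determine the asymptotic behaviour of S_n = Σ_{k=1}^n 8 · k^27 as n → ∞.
S_n ~ 2 · n^28 / 7

By integral comparison (Euler-Maclaurin), Σ_{k=1}^n 8 · k^27 = 8 · ∫_0^n x^27 dx + O(n^27) = 8 · n^28/28 = 2 · n^28 / 7 + O(n^27). (Equivalently, Faulhaber's formula gives the same leading term.)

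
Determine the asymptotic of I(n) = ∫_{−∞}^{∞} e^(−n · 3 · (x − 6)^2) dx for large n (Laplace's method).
I(n) = sqrt(π/(3n))

Here φ(x) = 3 · (x − 6)^2 has its unique minimum at x* = 6 with φ(x*) = 0 and φ''(x*) = 6. Laplace's method gives
  I(n) ~ e^(−n φ(x*)) · sqrt(2π / (n · φ''(x*))) = sqrt(2π / (6n)) = sqrt(π/(3n)).
This is exact: substituting u = (x − 6)·sqrt(3n) gives I(n) = (1/sqrt(3n)) ∫_{−∞}^{∞} e^(−u^2) du = sqrt(π/(3n)).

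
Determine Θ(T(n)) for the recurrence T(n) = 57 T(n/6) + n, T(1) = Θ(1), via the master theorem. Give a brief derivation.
T(n) = Θ(n^(log_6 57))

Master theorem: compare f(n) = n to n^(log_6 57) where log_6 57 ≈ 2.256. Since 1 < log_6 57, we have f(n) = O(n^(log_6 57 − ε)) for some ε > 0 — Case 1. Hence T(n) = Θ(n^(log_6 57)).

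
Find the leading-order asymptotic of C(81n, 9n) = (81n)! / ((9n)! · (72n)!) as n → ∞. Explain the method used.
C(81n, 9n) ~ (387420489/16777216)^(9n) · sqrt(9/(16π·9n))

Write N = 9n. Apply Stirling to each factorial:
  (9N)! ~ sqrt(2π·9N) · (9N/e)^(9N),
  N! ~ sqrt(2π N) · (N/e)^N,
  (8N)! ~ sqrt(2π·8N) · (8N/e)^(8N).
The exponential factors combine to (9N)^(9N) / (N^N · (8N)^(8N)) = 9^(9N)/8^(8N) = (9^9/8^8)^N = (387420489/16777216)^N.
The square-root prefactors combine to sqrt(2π·9N) / (sqrt(2π N)·sqrt(2π·8N)) = sqrt(9 / (2π·8·N)) = sqrt(9/(16π·9n)).
Substituting N = 9n: C(81n, 9n) ~ (387420489/16777216)^(9n) · sqrt(9/(16π·9n)).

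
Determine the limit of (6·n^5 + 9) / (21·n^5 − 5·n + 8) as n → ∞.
lim = 6/21 = 2/7

For large n the leading n^5 terms dominate both numerator and denominator. Dividing top and bottom by n^5, every other term tends to 0, leaving 6/21 = 2/7.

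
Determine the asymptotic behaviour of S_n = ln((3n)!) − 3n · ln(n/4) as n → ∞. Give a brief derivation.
S_n ~ 3n · (ln 12 − 1) + O(ln n)

Stirling: ln((3n)!) = 3n ln(3n) − 3n + O(ln n).
  S_n = 3n ln(3n) − 3n − 3n ln(n/4) + O(ln n)
      = 3n ln(3n) − 3n ln n + 3n ln 4 − 3n + O(ln n)
      = 3n ln 3 + 3n ln 4 − 3n + O(ln n)
      = 3n (ln 12 − 1) + O(ln n).
Numerically ln(12) − 1 ≈ 1.4849.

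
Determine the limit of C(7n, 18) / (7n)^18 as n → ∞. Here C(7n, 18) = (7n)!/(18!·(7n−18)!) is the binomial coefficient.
lim = 1/18! = 1/6402373705728000

With N = 7n → ∞: C(N, 18) / N^18 = [N(N−1)…(N−17)] / (18! · N^18) = (1/18!) · 1 · (1 − 1/(7n)) · … · (1 − 17/(7n)). Each factor → 1 as N → ∞, so the limit is 1/18! = 1/6402373705728000.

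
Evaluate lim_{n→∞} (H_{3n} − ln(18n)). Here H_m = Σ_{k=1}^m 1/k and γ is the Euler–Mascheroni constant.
lim = −ln 6 + γ

By Euler-Maclaurin, H_m = ln m + γ + O(1/m). So
  H_{3n} − ln(18n) = ln(3n) + γ − ln(18n) + O(1/n)
                       = ln(3/18) + γ + O(1/n).
Hence the limit is ln(3/18) + γ (= −ln 6).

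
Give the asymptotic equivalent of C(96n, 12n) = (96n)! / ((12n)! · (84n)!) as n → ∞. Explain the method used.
C(96n, 12n) ~ (16777216/823543)^(12n) · sqrt(4/(7π·12n))

Write N = 12n. Apply Stirling to each factorial:
  (8N)! ~ sqrt(2π·8N) · (8N/e)^(8N),
  N! ~ sqrt(2π N) · (N/e)^N,
  (7N)! ~ sqrt(2π·7N) · (7N/e)^(7N).
The exponential factors combine to (8N)^(8N) / (N^N · (7N)^(7N)) = 8^(8N)/7^(7N) = (8^8/7^7)^N = (16777216/823543)^N.
The square-root prefactors combine to sqrt(2π·8N) / (sqrt(2π N)·sqrt(2π·7N)) = sqrt(8 / (2π·7·N)) = sqrt(4/(7π·12n)).
Substituting N = 12n: C(96n, 12n) ~ (16777216/823543)^(12n) · sqrt(4/(7π·12n)).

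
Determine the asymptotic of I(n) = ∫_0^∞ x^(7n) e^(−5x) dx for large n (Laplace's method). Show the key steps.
I(n) ~ (sqrt(2π·7n) / 5) · (7n/(5e))^(7n)

Write the integrand as exp(7n ln x − 5x) and set f(x) = 7n ln x − 5x. Then f'(x) = 7n/x − 5 = 0 at x* = 7n/5, and f''(x*) = −7n/x*^2 = −5^2/(7n). Laplace's method (interior maximum) gives
  I(n) ~ e^(f(x*)) · sqrt(2π / |f''(x*)|)
        = exp(7n ln(7n/5) − 7n) · sqrt(2π · 7n / 5^2)
        = (7n/5)^(7n) e^(−7n) · sqrt(2π·7n) / 5
        = (sqrt(2π·7n) / 5) · (7n/(5e))^(7n).
This matches Γ(7n+1)/5^(7n+1) with Stirling applied to Γ.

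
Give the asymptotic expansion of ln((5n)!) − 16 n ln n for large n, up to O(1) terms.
ln((5n)!) − 16 n ln n = −11 n ln n + 5(ln 5 − 1) n + (1/2) ln(2π·5n) + O(1/n)

Stirling: ln((5n)!) = 5n ln(5n) − 5n + (1/2) ln(2π·5n) + O(1/n).
Expand 5n ln(5n) = 5n (ln n + ln 5) = 5n ln n + 5n ln 5.
Subtract 16n ln n: leading term is (5 − 16) n ln n = −11 n ln n. The next term is 5n ln 5 − 5n = 5(ln 5 − 1) n. Then the (1/2) ln(2π·5n) correction.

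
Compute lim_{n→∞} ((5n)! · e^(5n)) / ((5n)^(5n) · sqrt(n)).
lim = sqrt(2π·5)

Stirling: (5n)! ~ sqrt(2π·5n) · (5n/e)^(5n). Hence
  (5n)! · e^(5n) / (5n)^(5n) ~ sqrt(2π·5n).
Dividing by sqrt(n): sqrt(2π·5n) / sqrt(n) = sqrt(2π·5) · n^((1−1)/2), so the limit is sqrt(2π·5).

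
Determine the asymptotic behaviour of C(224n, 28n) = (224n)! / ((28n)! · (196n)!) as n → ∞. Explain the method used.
C(224n, 28n) ~ (16777216/823543)^(28n) · sqrt(4/(7π·28n))

Write N = 28n. Apply Stirling to each factorial:
  (8N)! ~ sqrt(2π·8N) · (8N/e)^(8N),
  N! ~ sqrt(2π N) · (N/e)^N,
  (7N)! ~ sqrt(2π·7N) · (7N/e)^(7N).
The exponential factors combine to (8N)^(8N) / (N^N · (7N)^(7N)) = 8^(8N)/7^(7N) = (8^8/7^7)^N = (16777216/823543)^N.
The square-root prefactors combine to sqrt(2π·8N) / (sqrt(2π N)·sqrt(2π·7N)) = sqrt(8 / (2π·7·N)) = sqrt(4/(7π·28n)).
Substituting N = 28n: C(224n, 28n) ~ (16777216/823543)^(28n) · sqrt(4/(7π·28n)).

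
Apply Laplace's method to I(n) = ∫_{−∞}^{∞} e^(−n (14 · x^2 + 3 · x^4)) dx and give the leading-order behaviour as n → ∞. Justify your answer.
I(n) ~ sqrt(π/(14n))

φ(x) = 14 · x^2 + 3 · x^4 has its unique global minimum at x* = 0 (since φ'(x) = 28x + 12x^3 = 0 only at x = 0 for real x with both coefficients positive, and φ → ∞ as |x| → ∞). At x* = 0, φ(0) = 0 and φ''(0) = 28. Laplace's method then gives
  I(n) ~ sqrt(2π / (n · φ''(0))) · e^(−n φ(0)) = sqrt(2π / (28n)) = sqrt(π/(14n)).
The 3 · x^4 term contributes only at subleading order (an O(1/n) relative correction).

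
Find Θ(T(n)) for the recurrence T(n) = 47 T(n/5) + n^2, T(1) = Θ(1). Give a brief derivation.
T(n) = Θ(n^(log_5 47))

Master theorem: compare f(n) = n^2 to n^(log_5 47) where log_5 47 ≈ 2.392. Since 2 < log_5 47, we have f(n) = O(n^(log_5 47 − ε)) for some ε > 0 — Case 1. Hence T(n) = Θ(n^(log_5 47)).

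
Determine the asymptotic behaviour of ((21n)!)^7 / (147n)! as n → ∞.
((21n)!)^7/(147n)! ~ ((2π·21n)^(6/2) / sqrt(7)) · 7^(−7·21n)  →  0

Write N = 21n. Stirling: N! ~ sqrt(2π N)(N/e)^N and (7N)! ~ sqrt(2π·7N)·(7N/e)^(7N).
  (N!)^7/(7N)! ~ (2π N)^(7/2) (N/e)^(7N) / [sqrt(2π·7N) (7N/e)^(7N)]
     = (2π N)^(7/2) / sqrt(2π·7N) · (N/(7N))^(7N)
     = (2π N)^((7−1)/2) / sqrt(7) · 7^(−7N).
Since 7^7 > 1, the factor 7^(−7N) decays exponentially, so the ratio → 0. Substituting N = 21n gives the stated form.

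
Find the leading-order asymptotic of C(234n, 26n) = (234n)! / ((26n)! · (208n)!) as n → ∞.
C(234n, 26n) ~ (387420489/16777216)^(26n) · sqrt(9/(16π·26n))

Write N = 26n. Apply Stirling to each factorial:
  (9N)! ~ sqrt(2π·9N) · (9N/e)^(9N),
  N! ~ sqrt(2π N) · (N/e)^N,
  (8N)! ~ sqrt(2π·8N) · (8N/e)^(8N).
The exponential factors combine to (9N)^(9N) / (N^N · (8N)^(8N)) = 9^(9N)/8^(8N) = (9^9/8^8)^N = (387420489/16777216)^N.
The square-root prefactors combine to sqrt(2π·9N) / (sqrt(2π N)·sqrt(2π·8N)) = sqrt(9 / (2π·8·N)) = sqrt(9/(16π·26n)).
Substituting N = 26n: C(234n, 26n) ~ (387420489/16777216)^(26n) · sqrt(9/(16π·26n)).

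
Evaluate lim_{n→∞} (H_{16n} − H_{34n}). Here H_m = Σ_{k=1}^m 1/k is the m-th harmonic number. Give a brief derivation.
lim = ln(16/34) = ln(8/17)

Euler-Maclaurin gives H_m = ln m + γ + 1/(2m) + O(1/m^2). The γ and O(1/m) terms cancel in the difference:
  H_{16n} − H_{34n} = ln(16n) − ln(34n) + O(1/n) = ln(16/34) + O(1/n).
Hence the limit is ln(16/34) = ln(8/17).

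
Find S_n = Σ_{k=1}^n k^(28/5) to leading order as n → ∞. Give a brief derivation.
S_n ~ (5/33) · n^(33/5)

Integral comparison: Σ_{k=1}^n k^(28/5) = ∫_0^n x^(28/5) dx + O(n^(28/5)). The integral is n^(1 + 28/5) / (1 + 28/5) = n^((28+5)/5) / ((28+5)/5) = (5/33) · n^(33/5).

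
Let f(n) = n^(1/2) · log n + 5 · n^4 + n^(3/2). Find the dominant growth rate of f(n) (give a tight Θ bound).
f(n) ∈ Θ(n^4)

Compare the terms by growth order. For large n, n^a · (log n)^b dominates n^a' · (log n)^b' iff a > a', or (a = a' and b > b'). Ranking the 3 terms shows the dominant one is 5 · n^4. Hence f(n) ∈ Θ(n^4).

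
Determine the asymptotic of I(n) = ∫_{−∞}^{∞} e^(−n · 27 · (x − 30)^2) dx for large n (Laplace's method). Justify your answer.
I(n) = sqrt(π/(27n))

Here φ(x) = 27 · (x − 30)^2 has its unique minimum at x* = 30 with φ(x*) = 0 and φ''(x*) = 54. Laplace's method gives
  I(n) ~ e^(−n φ(x*)) · sqrt(2π / (n · φ''(x*))) = sqrt(2π / (54n)) = sqrt(π/(27n)).
This is exact: substituting u = (x − 30)·sqrt(27n) gives I(n) = (1/sqrt(27n)) ∫_{−∞}^{∞} e^(−u^2) du = sqrt(π/(27n)).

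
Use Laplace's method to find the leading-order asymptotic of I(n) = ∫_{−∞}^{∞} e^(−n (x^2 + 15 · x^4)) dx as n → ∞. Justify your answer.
I(n) ~ sqrt(π/n)

φ(x) = x^2 + 15 · x^4 has its unique global minimum at x* = 0 (since φ'(x) = 2x + 60x^3 = 0 only at x = 0 for real x with both coefficients positive, and φ → ∞ as |x| → ∞). At x* = 0, φ(0) = 0 and φ''(0) = 2. Laplace's method then gives
  I(n) ~ sqrt(2π / (n · φ''(0))) · e^(−n φ(0)) = sqrt(2π / (2n)) = sqrt(π/n).
The 15 · x^4 term contributes only at subleading order (an O(1/n) relative correction).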